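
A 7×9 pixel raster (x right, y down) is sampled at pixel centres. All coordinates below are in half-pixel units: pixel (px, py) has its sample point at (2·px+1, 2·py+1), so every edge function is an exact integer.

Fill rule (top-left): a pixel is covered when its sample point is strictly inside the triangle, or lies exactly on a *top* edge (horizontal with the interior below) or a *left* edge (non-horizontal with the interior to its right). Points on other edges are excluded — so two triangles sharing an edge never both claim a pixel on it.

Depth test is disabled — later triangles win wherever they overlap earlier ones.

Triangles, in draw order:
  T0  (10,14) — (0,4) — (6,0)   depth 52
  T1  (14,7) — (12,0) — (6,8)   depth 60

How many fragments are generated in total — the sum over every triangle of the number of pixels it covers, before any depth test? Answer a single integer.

T0:
  2·area = 100
  edge (10, 14)→(0, 4): d=(-10,-10) top-left  bias=+0
  edge (0, 4)→(6, 0): d=(6,-4) top-left  bias=+0
  edge (6, 0)→(10, 14): d=(4,14) right/bottom  bias=-1
    (2,0)@(5, 1): e=[80,2,18] → █
    (3,0)@(7, 1): e=[100,10,-10] → ·
    (1,1)@(3, 3): e=[40,6,54] → █
    (3,1)@(7, 3): e=[80,22,-2] → ·
    (0,2)@(1, 5): e=[0,10,90] → █  [on edge]
    (3,2)@(7, 5): e=[60,34,6] → █
    (4,2)@(9, 5): e=[80,42,-22] → ·
    (0,3)@(1, 7): e=[-20,22,98] → ·
    (1,3)@(3, 7): e=[0,30,70] → █  [on edge]
    (4,3)@(9, 7): e=[60,54,-14] → ·
    (1,4)@(3, 9): e=[-20,42,78] → ·
    (2,4)@(5, 9): e=[0,50,50] → █  [on edge]
    (3,5)@(7, 11): e=[0,70,30] → █  [on edge]
    (4,6)@(9, 13): e=[0,90,10] → █  [on edge]
    (5,7)@(11, 15): e=[0,110,-10] → ·  [on edge]
    (6,8)@(13, 17): e=[0,130,-30] → ·  [on edge]
  covered (15 px):
    · · █ · · · ·
    · █ █ · · · ·
    █ █ █ █ · · ·
    · █ █ █ · · ·
    · · █ █ · · ·
    · · · █ █ · ·
    · · · · █ · ·
    · · · · · · ·
    · · · · · · ·
T1:
  2·area = 58  (B↔C swapped to make it positive)
  edge (14, 7)→(6, 8): d=(-8,1) right/bottom  bias=-1
  edge (6, 8)→(12, 0): d=(6,-8) top-left  bias=+0
  edge (12, 0)→(14, 7): d=(2,7) right/bottom  bias=-1
    (5,1)@(11, 3): e=[35,10,13] → █
    (6,1)@(13, 3): e=[33,26,-1] → ·
    (4,2)@(9, 5): e=[21,6,31] → █
    (6,2)@(13, 5): e=[17,38,3] → █
    (3,3)@(7, 7): e=[7,2,49] → █
    (3,4)@(7, 9): e=[-9,14,53] → ·
    (4,4)@(9, 9): e=[-11,30,39] → ·
    (5,4)@(11, 9): e=[-13,46,25] → ·
    (6,4)@(13, 9): e=[-15,62,11] → ·
  covered (8 px):
    · · · · · · ·
    · · · · · █ ·
    · · · · █ █ █
    · · · █ █ █ █
    · · · · · · ·
    · · · · · · ·
    · · · · · · ·
    · · · · · · ·
    · · · · · · ·

Result: 23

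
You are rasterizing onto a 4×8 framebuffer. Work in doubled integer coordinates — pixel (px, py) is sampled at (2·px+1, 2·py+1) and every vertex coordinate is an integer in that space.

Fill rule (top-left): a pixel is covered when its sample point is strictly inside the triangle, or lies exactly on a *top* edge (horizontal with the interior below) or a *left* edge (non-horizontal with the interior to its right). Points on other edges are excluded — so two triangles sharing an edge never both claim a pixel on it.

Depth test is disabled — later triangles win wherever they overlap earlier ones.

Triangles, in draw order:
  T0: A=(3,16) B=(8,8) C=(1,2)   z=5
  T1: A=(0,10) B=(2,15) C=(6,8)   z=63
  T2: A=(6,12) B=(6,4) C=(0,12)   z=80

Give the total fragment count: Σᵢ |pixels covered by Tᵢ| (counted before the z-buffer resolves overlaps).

T0:
  2·area = 86  (B↔C swapped to make it positive)
  edge (3, 16)→(1, 2): d=(-2,-14) top-left  bias=+0
  edge (1, 2)→(8, 8): d=(7,6) right/bottom  bias=-1
  edge (8, 8)→(3, 16): d=(-5,8) right/bottom  bias=-1
    (1,2)@(3, 5): e=[22,9,55] → █
    (2,2)@(5, 5): e=[50,-3,39] → ·
    (1,3)@(3, 7): e=[18,23,45] → █
    (2,3)@(5, 7): e=[46,11,29] → █
    (3,3)@(7, 7): e=[74,-1,13] → ·
    (1,4)@(3, 9): e=[14,37,35] → █
    (3,4)@(7, 9): e=[70,13,3] → █
    (1,5)@(3, 11): e=[10,51,25] → █
    (3,5)@(7, 11): e=[66,27,-7] → ·
    (1,6)@(3, 13): e=[6,65,15] → █
    (2,6)@(5, 13): e=[34,53,-1] → ·
    (1,7)@(3, 15): e=[2,79,5] → █
  covered (10 px):
    · · · ·
    · · · ·
    · █ · ·
    · █ █ ·
    · █ █ █
    · █ █ ·
    · █ · ·
    · █ · ·
T1:
  2·area = 34  (B↔C swapped to make it positive)
  edge (0, 10)→(6, 8): d=(6,-2) top-left  bias=+0
  edge (6, 8)→(2, 15): d=(-4,7) right/bottom  bias=-1
  edge (2, 15)→(0, 10): d=(-2,-5) top-left  bias=+0
    (1,4)@(3, 9): e=[0,17,17] → █  [on edge]
    (2,4)@(5, 9): e=[4,3,27] → █
    (3,4)@(7, 9): e=[8,-11,37] → ·
    (0,5)@(1, 11): e=[8,23,3] → █
    (2,5)@(5, 11): e=[16,-5,23] → ·
    (0,6)@(1, 13): e=[20,15,-1] → ·
    (1,6)@(3, 13): e=[24,1,9] → █
    (2,6)@(5, 13): e=[28,-13,19] → ·
    (1,7)@(3, 15): e=[36,-7,5] → ·
  covered (5 px):
    · · · ·
    · · · ·
    · · · ·
    · · · ·
    · █ █ ·
    █ █ · ·
    · █ · ·
    · · · ·
T2:
  2·area = 48  (B↔C swapped to make it positive)
  edge (6, 12)→(0, 12): d=(-6,0) right/bottom  bias=-1
  edge (0, 12)→(6, 4): d=(6,-8) top-left  bias=+0
  edge (6, 4)→(6, 12): d=(0,8) right/bottom  bias=-1
    (2,3)@(5, 7): e=[30,10,8] → █
    (3,3)@(7, 7): e=[30,26,-8] → ·
    (1,4)@(3, 9): e=[18,6,24] → █
    (3,4)@(7, 9): e=[18,38,-8] → ·
    (0,5)@(1, 11): e=[6,2,40] → █
    (3,5)@(7, 11): e=[6,50,-8] → ·
    (0,6)@(1, 13): e=[-6,14,40] → ·
    (1,6)@(3, 13): e=[-6,30,24] → ·
    (2,6)@(5, 13): e=[-6,46,8] → ·
  covered (6 px):
    · · · ·
    · · · ·
    · · · ·
    · · █ ·
    · █ █ ·
    █ █ █ ·
    · · · ·
    · · · ·

Result: 21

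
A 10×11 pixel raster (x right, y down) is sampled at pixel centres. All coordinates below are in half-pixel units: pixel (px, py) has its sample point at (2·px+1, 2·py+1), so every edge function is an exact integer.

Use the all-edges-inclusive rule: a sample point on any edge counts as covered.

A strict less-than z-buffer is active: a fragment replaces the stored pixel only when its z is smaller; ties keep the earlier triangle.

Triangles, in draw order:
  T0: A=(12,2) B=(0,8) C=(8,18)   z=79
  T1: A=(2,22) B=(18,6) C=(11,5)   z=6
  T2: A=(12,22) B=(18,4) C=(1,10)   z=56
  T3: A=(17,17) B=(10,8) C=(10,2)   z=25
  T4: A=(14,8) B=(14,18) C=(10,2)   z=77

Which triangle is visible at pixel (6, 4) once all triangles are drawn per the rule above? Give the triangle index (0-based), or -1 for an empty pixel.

T0:
  2·area = 168  (B↔C swapped to make it positive)
  edge (12, 2)→(8, 18): d=(-4,16) inclusive
  edge (8, 18)→(0, 8): d=(-8,-10) inclusive
  edge (0, 8)→(12, 2): d=(12,-6) inclusive
    (5,1)@(11, 3): e=[12,150,6] → █
    (6,1)@(13, 3): e=[-20,170,18] → ·
    (3,2)@(7, 5): e=[68,94,6] → █
    (4,2)@(9, 5): e=[36,114,18] → █
    (6,2)@(13, 5): e=[-28,154,42] → ·
    (1,3)@(3, 7): e=[124,38,6] → █
    (2,3)@(5, 7): e=[92,58,18] → █
    (5,3)@(11, 7): e=[-4,118,54] → ·
    (0,4)@(1, 9): e=[148,2,18] → █
    (5,4)@(11, 9): e=[-12,102,78] → ·
    (0,5)@(1, 11): e=[140,-14,42] → ·
    (1,5)@(3, 11): e=[108,6,54] → █
  covered (21 px):
    · · · · · · · · · ·
    · · · · · █ · · · ·
    · · · █ █ █ · · · ·
    · █ █ █ █ · · · · ·
    █ █ █ █ █ · · · · ·
    · █ █ █ █ · · · · ·
    · · █ █ █ · · · · ·
    · · · █ · · · · · ·
    · · · · · · · · · ·
    · · · · · · · · · ·
    · · · · · · · · · ·
T1:
  2·area = 128  (B↔C swapped to make it positive)
  edge (2, 22)→(11, 5): d=(9,-17) inclusive
  edge (11, 5)→(18, 6): d=(7,1) inclusive
  edge (18, 6)→(2, 22): d=(-16,16) inclusive
    (5,2)@(11, 5): e=[0,0,128] → █  [on edge]
    (6,2)@(13, 5): e=[34,-2,96] → ·
    (9,2)@(19, 5): e=[136,-8,0] → ·  [on edge]
    (5,3)@(11, 7): e=[18,14,96] → █
    (6,3)@(13, 7): e=[52,12,64] → █
    (7,3)@(15, 7): e=[86,10,32] → █
    (8,3)@(17, 7): e=[120,8,0] → █  [on edge]
    (9,3)@(19, 7): e=[154,6,-32] → ·
    (4,4)@(9, 9): e=[2,30,96] → █
    (7,4)@(15, 9): e=[104,24,0] → █  [on edge]
    (8,4)@(17, 9): e=[138,22,-32] → ·
    (4,5)@(9, 11): e=[20,44,64] → █
    (6,5)@(13, 11): e=[88,40,0] → █  [on edge]
    (5,6)@(11, 13): e=[72,56,0] → █  [on edge]
    (4,7)@(9, 15): e=[56,72,0] → █  [on edge]
    (3,8)@(7, 17): e=[40,88,0] → █  [on edge]
    (2,9)@(5, 19): e=[24,104,0] → █  [on edge]
    (1,10)@(3, 21): e=[8,120,0] → █  [on edge]
  covered (21 px):
    · · · · · · · · · ·
    · · · · · · · · · ·
    · · · · · █ · · · ·
    · · · · · █ █ █ █ ·
    · · · · █ █ █ █ · ·
    · · · · █ █ █ · · ·
    · · · █ █ █ · · · ·
    · · · █ █ · · · · ·
    · · █ █ · · · · · ·
    · · █ · · · · · · ·
    · █ · · · · · · · ·
T2:
  2·area = 270  (B↔C swapped to make it positive)
  edge (12, 22)→(1, 10): d=(-11,-12) inclusive
  edge (1, 10)→(18, 4): d=(17,-6) inclusive
  edge (18, 4)→(12, 22): d=(-6,18) inclusive
    (9,0)@(19, 1): e=[315,-45,0] → ·  [on edge]
    (8,2)@(17, 5): e=[247,11,12] → █
    (9,2)@(19, 5): e=[271,23,-24] → ·
    (5,3)@(11, 7): e=[153,9,108] → █
    (6,3)@(13, 7): e=[177,21,72] → █
    (7,3)@(15, 7): e=[201,33,36] → █
    (8,3)@(17, 7): e=[225,45,0] → █  [on edge]
    (9,3)@(19, 7): e=[249,57,-36] → ·
    (2,4)@(5, 9): e=[59,7,204] → █
    (3,4)@(7, 9): e=[83,19,168] → █
    (4,4)@(9, 9): e=[107,31,132] → █
    (8,4)@(17, 9): e=[203,79,-12] → ·
    (7,6)@(15, 13): e=[135,135,0] → █  [on edge]
    (6,9)@(13, 19): e=[45,225,0] → █  [on edge]
  covered (33 px):
    · · · · · · · · · ·
    · · · · · · · · · ·
    · · · · · · · · █ ·
    · · · · · █ █ █ █ ·
    · · █ █ █ █ █ █ · ·
    · █ █ █ █ █ █ █ · ·
    · · █ █ █ █ █ █ · ·
    · · · █ █ █ █ · · ·
    · · · · █ █ █ · · ·
    · · · · · █ █ · · ·
    · · · · · · · · · ·
T3:
  2·area = 42
  edge (17, 17)→(10, 8): d=(-7,-9) inclusive
  edge (10, 8)→(10, 2): d=(0,-6) inclusive
  edge (10, 2)→(17, 17): d=(7,15) inclusive
    (5,2)@(11, 5): e=[30,6,6] → █
    (6,2)@(13, 5): e=[48,18,-24] → ·
    (5,3)@(11, 7): e=[16,6,20] → █
    (6,3)@(13, 7): e=[34,18,-10] → ·
    (5,4)@(11, 9): e=[2,6,34] → █
    (6,4)@(13, 9): e=[20,18,4] → █
    (7,4)@(15, 9): e=[38,30,-26] → ·
    (5,5)@(11, 11): e=[-12,6,48] → ·
    (6,5)@(13, 11): e=[6,18,18] → █
    (7,5)@(15, 11): e=[24,30,-12] → ·
    (6,6)@(13, 13): e=[-8,18,32] → ·
    (7,6)@(15, 13): e=[10,30,2] → █
    (8,8)@(17, 17): e=[0,42,0] → █  [on edge]
  covered (7 px):
    · · · · · · · · · ·
    · · · · · · · · · ·
    · · · · · █ · · · ·
    · · · · · █ · · · ·
    · · · · · █ █ · · ·
    · · · · · · █ · · ·
    · · · · · · · █ · ·
    · · · · · · · · · ·
    · · · · · · · · █ ·
    · · · · · · · · · ·
    · · · · · · · · · ·
T4:
  2·area = 40
  edge (14, 8)→(14, 18): d=(0,10) inclusive
  edge (14, 18)→(10, 2): d=(-4,-16) inclusive
  edge (10, 2)→(14, 8): d=(4,6) inclusive
    (5,2)@(11, 5): e=[30,4,6] → █
    (6,2)@(13, 5): e=[10,36,-6] → ·
    (5,3)@(11, 7): e=[30,-4,14] → ·
    (6,3)@(13, 7): e=[10,28,2] → █
    (7,3)@(15, 7): e=[-10,60,-10] → ·
    (6,4)@(13, 9): e=[10,20,10] → █
    (7,4)@(15, 9): e=[-10,52,-2] → ·
    (6,5)@(13, 11): e=[10,12,18] → █
    (7,5)@(15, 11): e=[-10,44,6] → ·
    (6,6)@(13, 13): e=[10,4,26] → █
    (7,6)@(15, 13): e=[-10,36,14] → ·
    (6,7)@(13, 15): e=[10,-4,34] → ·
  covered (5 px):
    · · · · · · · · · ·
    · · · · · · · · · ·
    · · · · · █ · · · ·
    · · · · · · █ · · ·
    · · · · · · █ · · ·
    · · · · · · █ · · ·
    · · · · · · █ · · ·
    · · · · · · · · · ·
    · · · · · · · · · ·
    · · · · · · · · · ·
    · · · · · · · · · ·

Z-buffer (winner per pixel, '.' = empty):
  . . . . . . . . . .
  . . . . . 0 . . . .
  . . . 0 0 1 . . 2 .
  . 0 0 0 0 1 1 1 1 .
  0 0 2 2 1 1 1 1 . .
  . 2 2 2 1 1 1 2 . .
  . . 2 1 1 1 2 3 . .
  . . . 1 1 2 2 . . .
  . . 1 1 2 2 2 . 3 .
  . . 1 . . 2 2 . . .
  . 1 . . . . . . . .

Answer: 1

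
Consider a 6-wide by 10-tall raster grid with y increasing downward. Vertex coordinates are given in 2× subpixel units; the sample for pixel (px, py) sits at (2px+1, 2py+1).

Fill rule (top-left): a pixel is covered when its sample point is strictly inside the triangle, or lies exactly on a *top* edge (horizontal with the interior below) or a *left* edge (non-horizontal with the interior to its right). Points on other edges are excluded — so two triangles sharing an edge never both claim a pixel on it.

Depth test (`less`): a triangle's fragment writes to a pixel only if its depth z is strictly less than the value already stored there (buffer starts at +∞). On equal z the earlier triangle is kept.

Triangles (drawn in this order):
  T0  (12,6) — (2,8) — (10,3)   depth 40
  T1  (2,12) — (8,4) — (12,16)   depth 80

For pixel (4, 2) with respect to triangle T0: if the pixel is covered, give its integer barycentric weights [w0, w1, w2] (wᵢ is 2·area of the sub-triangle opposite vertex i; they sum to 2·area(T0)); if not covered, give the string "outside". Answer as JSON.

T0:
  2·area = 34
  edge (12, 6)→(2, 8): d=(-10,2) right/bottom  bias=-1
  edge (2, 8)→(10, 3): d=(8,-5) top-left  bias=+0
  edge (10, 3)→(12, 6): d=(2,3) right/bottom  bias=-1
    (3,2)@(7, 5): e=[20,1,13] → █
    (4,2)@(9, 5): e=[16,11,7] → █
    (5,2)@(11, 5): e=[12,21,1] → █
    (2,3)@(5, 7): e=[4,7,23] → █
    (3,3)@(7, 7): e=[0,17,17] → ·  [on edge]
    (4,3)@(9, 7): e=[-4,27,11] → ·
    (5,3)@(11, 7): e=[-8,37,5] → ·
    (2,4)@(5, 9): e=[-16,23,27] → ·
  covered (4 px):
    · · · · · ·
    · · · · · ·
    · · · █ █ █
    · · █ · · ·
    · · · · · ·
    · · · · · ·
    · · · · · ·
    · · · · · ·
    · · · · · ·
    · · · · · ·
T1:
  2·area = 104
  edge (2, 12)→(8, 4): d=(6,-8) top-left  bias=+0
  edge (8, 4)→(12, 16): d=(4,12) right/bottom  bias=-1
  edge (12, 16)→(2, 12): d=(-10,-4) top-left  bias=+0
    (3,0)@(7, 1): e=[-26,0,130] → ·  [on edge]
    (3,3)@(7, 7): e=[10,24,70] → █
    (4,3)@(9, 7): e=[26,0,78] → ·  [on edge]
    (2,4)@(5, 9): e=[6,56,42] → █
    (4,4)@(9, 9): e=[38,8,58] → █
    (5,4)@(11, 9): e=[54,-16,66] → ·
    (1,5)@(3, 11): e=[2,88,14] → █
    (5,5)@(11, 11): e=[66,-8,46] → ·
    (1,6)@(3, 13): e=[14,96,-6] → ·
    (2,6)@(5, 13): e=[30,72,2] → █
    (5,6)@(11, 13): e=[78,0,26] → ·  [on edge]
    (2,7)@(5, 15): e=[42,80,-18] → ·
  covered (12 px):
    · · · · · ·
    · · · · · ·
    · · · · · ·
    · · · █ · ·
    · · █ █ █ ·
    · █ █ █ █ ·
    · · █ █ █ ·
    · · · · · █
    · · · · · ·
    · · · · · ·

Result: [11,7,16]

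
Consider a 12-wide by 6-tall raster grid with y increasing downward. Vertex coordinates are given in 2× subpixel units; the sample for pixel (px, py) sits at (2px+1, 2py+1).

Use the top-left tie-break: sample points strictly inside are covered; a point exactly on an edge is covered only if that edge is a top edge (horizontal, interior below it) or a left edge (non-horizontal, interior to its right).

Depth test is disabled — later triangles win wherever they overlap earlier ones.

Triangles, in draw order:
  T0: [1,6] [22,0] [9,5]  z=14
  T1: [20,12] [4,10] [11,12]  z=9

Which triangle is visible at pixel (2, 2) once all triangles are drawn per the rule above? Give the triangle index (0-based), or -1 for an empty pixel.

T0:
  2·area = 27
  edge (1, 6)→(22, 0): d=(21,-6) top-left  bias=+0
  edge (22, 0)→(9, 5): d=(-13,5) right/bottom  bias=-1
  edge (9, 5)→(1, 6): d=(-8,1) right/bottom  bias=-1
    (9,0)@(19, 1): e=[3,2,22] → #
    (10,0)@(21, 1): e=[15,-8,20] → ·
    (6,1)@(13, 3): e=[9,6,12] → #
    (7,1)@(15, 3): e=[21,-4,10] → ·
    (9,1)@(19, 3): e=[45,-24,6] → ·
    (2,2)@(5, 5): e=[3,20,4] → #
    (3,2)@(7, 5): e=[15,10,2] → #
    (4,2)@(9, 5): e=[27,0,0] → ·  [on edge]
    (6,2)@(13, 5): e=[51,-20,-4] → ·
    (2,3)@(5, 7): e=[45,-6,-12] → ·
    (3,3)@(7, 7): e=[57,-16,-14] → ·
  covered (4 px):
    · · · · · · · · · # · ·
    · · · · · · # · · · · ·
    · · # # · · · · · · · ·
    · · · · · · · · · · · ·
    · · · · · · · · · · · ·
    · · · · · · · · · · · ·
T1:
  2·area = 18  (B↔C swapped to make it positive)
  edge (20, 12)→(11, 12): d=(-9,0) right/bottom  bias=-1
  edge (11, 12)→(4, 10): d=(-7,-2) top-left  bias=+0
  edge (4, 10)→(20, 12): d=(16,2) right/bottom  bias=-1
    (4,5)@(9, 11): e=[9,3,6] → #
    (5,5)@(11, 11): e=[9,7,2] → #
    (6,5)@(13, 11): e=[9,11,-2] → ·
  covered (2 px):
    · · · · · · · · · · · ·
    · · · · · · · · · · · ·
    · · · · · · · · · · · ·
    · · · · · · · · · · · ·
    · · · · · · · · · · · ·
    · · · · # # · · · · · ·

Z-buffer (winner per pixel, '.' = empty):
  . . . . . . . . . 0 . .
  . . . . . . 0 . . . . .
  . . 0 0 . . . . . . . .
  . . . . . . . . . . . .
  . . . . . . . . . . . .
  . . . . 1 1 . . . . . .

Final: 0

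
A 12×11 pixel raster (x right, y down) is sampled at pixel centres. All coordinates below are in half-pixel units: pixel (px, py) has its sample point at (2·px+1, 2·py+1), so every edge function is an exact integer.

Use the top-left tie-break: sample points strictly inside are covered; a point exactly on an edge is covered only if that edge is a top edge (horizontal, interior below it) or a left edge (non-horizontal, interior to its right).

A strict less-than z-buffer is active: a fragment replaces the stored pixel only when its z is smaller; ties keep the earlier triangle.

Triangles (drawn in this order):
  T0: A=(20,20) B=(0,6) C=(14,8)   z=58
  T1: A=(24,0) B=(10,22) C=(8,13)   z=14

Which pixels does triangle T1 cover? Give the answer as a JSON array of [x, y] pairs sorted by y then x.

T0:
  2·area = 156
  edge (20, 20)→(0, 6): d=(-20,-14) top-left  bias=+0
  edge (0, 6)→(14, 8): d=(14,2) right/bottom  bias=-1
  edge (14, 8)→(20, 20): d=(6,12) right/bottom  bias=-1
    (1,3)@(3, 7): e=[22,8,126] → █
    (2,3)@(5, 7): e=[50,4,102] → █
    (3,3)@(7, 7): e=[78,0,78] → ·  [on edge]
    (1,4)@(3, 9): e=[-18,36,138] → ·
    (2,4)@(5, 9): e=[10,32,114] → █
    (3,4)@(7, 9): e=[38,28,90] → █
    (4,4)@(9, 9): e=[66,24,66] → █
    (5,4)@(11, 9): e=[94,20,42] → █
    (6,4)@(13, 9): e=[122,16,18] → █
    (7,4)@(15, 9): e=[150,12,-6] → ·
    (10,4)@(21, 9): e=[234,0,-78] → ·  [on edge]
    (2,5)@(5, 11): e=[-30,60,126] → ·
  covered (19 px):
    · · · · · · · · · · · ·
    · · · · · · · · · · · ·
    · · · · · · · · · · · ·
    · █ █ · · · · · · · · ·
    · · █ █ █ █ █ · · · · ·
    · · · · █ █ █ █ · · · ·
    · · · · · █ █ █ · · · ·
    · · · · · · █ █ █ · · ·
    · · · · · · · · █ · · ·
    · · · · · · · · · █ · ·
    · · · · · · · · · · · ·
T1:
  2·area = 170
  edge (24, 0)→(10, 22): d=(-14,22) right/bottom  bias=-1
  edge (10, 22)→(8, 13): d=(-2,-9) top-left  bias=+0
  edge (8, 13)→(24, 0): d=(16,-13) top-left  bias=+0
    (11,0)@(23, 1): e=[8,159,3] → █
    (10,1)@(21, 3): e=[24,137,9] → █
    (11,1)@(23, 3): e=[-20,155,35] → ·
    (9,2)@(19, 5): e=[40,115,15] → █
    (10,2)@(21, 5): e=[-4,133,41] → ·
    (8,3)@(17, 7): e=[56,93,21] → █
    (10,3)@(21, 7): e=[-32,129,73] → ·
    (6,4)@(13, 9): e=[116,53,1] → █
    (7,4)@(15, 9): e=[72,71,27] → █
    (9,4)@(19, 9): e=[-16,107,79] → ·
    (5,5)@(11, 11): e=[132,31,7] → █
    (8,5)@(17, 11): e=[0,85,85] → ·  [on edge]
  covered (22 px):
    · · · · · · · · · · · █
    · · · · · · · · · · █ ·
    · · · · · · · · · █ · ·
    · · · · · · · · █ █ · ·
    · · · · · · █ █ █ · · ·
    · · · · · █ █ █ · · · ·
    · · · · █ █ █ █ · · · ·
    · · · · █ █ █ · · · · ·
    · · · · █ █ █ · · · · ·
    · · · · · █ · · · · · ·
    · · · · · · · · · · · ·

Answer: [[11,0],[10,1],[9,2],[8,3],[9,3],[6,4],[7,4],[8,4],[5,5],[6,5],[7,5],[4,6],[5,6],[6,6],[7,6],[4,7],[5,7],[6,7],[4,8],[5,8],[6,8],[5,9]]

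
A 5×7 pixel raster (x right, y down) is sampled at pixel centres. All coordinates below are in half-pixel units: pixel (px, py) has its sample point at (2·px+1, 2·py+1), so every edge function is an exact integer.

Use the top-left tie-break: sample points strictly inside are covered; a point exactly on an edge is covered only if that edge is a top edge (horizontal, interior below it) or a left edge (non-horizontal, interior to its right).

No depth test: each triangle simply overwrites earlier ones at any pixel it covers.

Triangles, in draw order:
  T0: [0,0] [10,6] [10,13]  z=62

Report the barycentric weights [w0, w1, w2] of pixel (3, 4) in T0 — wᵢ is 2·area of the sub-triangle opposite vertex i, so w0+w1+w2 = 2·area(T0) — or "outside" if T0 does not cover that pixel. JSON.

T0:
  2·area = 70
  edge (0, 0)→(10, 6): d=(10,6) right/bottom  bias=-1
  edge (10, 6)→(10, 13): d=(0,7) right/bottom  bias=-1
  edge (10, 13)→(0, 0): d=(-10,-13) top-left  bias=+0
    (0,0)@(1, 1): e=[4,63,3] → █
    (1,0)@(3, 1): e=[-8,49,29] → ·
    (0,1)@(1, 3): e=[24,63,-17] → ·
    (1,1)@(3, 3): e=[12,49,9] → █
    (2,1)@(5, 3): e=[0,35,35] → ·  [on edge]
    (1,2)@(3, 5): e=[32,49,-11] → ·
    (2,2)@(5, 5): e=[20,35,15] → █
    (3,2)@(7, 5): e=[8,21,41] → █
    (4,2)@(9, 5): e=[-4,7,67] → ·
    (2,3)@(5, 7): e=[40,35,-5] → ·
    (3,3)@(7, 7): e=[28,21,21] → █
    (4,3)@(9, 7): e=[16,7,47] → █
  covered (9 px):
    █ · · · ·
    · █ · · ·
    · · █ █ ·
    · · · █ █
    · · · █ █
    · · · · █
    · · · · ·

Result: [21,1,48]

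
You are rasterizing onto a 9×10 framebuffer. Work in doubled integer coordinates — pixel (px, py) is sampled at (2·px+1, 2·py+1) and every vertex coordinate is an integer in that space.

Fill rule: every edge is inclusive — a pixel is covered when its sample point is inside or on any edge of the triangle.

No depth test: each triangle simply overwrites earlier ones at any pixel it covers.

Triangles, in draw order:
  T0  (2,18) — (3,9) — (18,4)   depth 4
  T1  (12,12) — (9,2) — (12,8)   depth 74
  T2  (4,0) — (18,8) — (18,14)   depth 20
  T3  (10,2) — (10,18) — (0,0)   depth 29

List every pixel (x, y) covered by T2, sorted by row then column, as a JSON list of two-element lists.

T0:
  2·area = 130
  edge (2, 18)→(3, 9): d=(1,-9) inclusive
  edge (3, 9)→(18, 4): d=(15,-5) inclusive
  edge (18, 4)→(2, 18): d=(-16,14) inclusive
    (7,2)@(15, 5): e=[104,0,26] → X  [on edge]
    (8,2)@(17, 5): e=[122,10,-2] → .
    (4,3)@(9, 7): e=[52,0,78] → X  [on edge]
    (5,3)@(11, 7): e=[70,10,50] → X
    (6,3)@(13, 7): e=[88,20,22] → X
    (7,3)@(15, 7): e=[106,30,-6] → .
    (1,4)@(3, 9): e=[0,0,130] → X  [on edge]
    (2,4)@(5, 9): e=[18,10,102] → X
    (3,4)@(7, 9): e=[36,20,74] → X
    (6,4)@(13, 9): e=[90,50,-10] → .
    (1,5)@(3, 11): e=[2,30,98] → X
    (5,5)@(11, 11): e=[74,70,-14] → .
  covered (19 px):
    . . . . . . . . .
    . . . . . . . . .
    . . . . . . . X .
    . . . . X X X . .
    . X X X X X . . .
    . X X X X . . . .
    . X X X . . . . .
    . X X . . . . . .
    . X . . . . . . .
    . . . . . . . . .
T1:
  2·area = 12
  edge (12, 12)→(9, 2): d=(-3,-10) inclusive
  edge (9, 2)→(12, 8): d=(3,6) inclusive
  edge (12, 8)→(12, 12): d=(0,4) inclusive
    (5,3)@(11, 7): e=[5,3,4] → X
    (6,3)@(13, 7): e=[25,-9,-4] → .
    (5,4)@(11, 9): e=[-1,9,4] → .
  covered (1 px):
    . . . . . . . . .
    . . . . . . . . .
    . . . . . . . . .
    . . . . . X . . .
    . . . . . . . . .
    . . . . . . . . .
    . . . . . . . . .
    . . . . . . . . .
    . . . . . . . . .
    . . . . . . . . .
T2:
  2·area = 84
  edge (4, 0)→(18, 8): d=(14,8) inclusive
  edge (18, 8)→(18, 14): d=(0,6) inclusive
  edge (18, 14)→(4, 0): d=(-14,-14) inclusive
    (2,0)@(5, 1): e=[6,78,0] → X  [on edge]
    (3,0)@(7, 1): e=[-10,66,28] → .
    (2,1)@(5, 3): e=[34,78,-28] → .
    (3,1)@(7, 3): e=[18,66,0] → X  [on edge]
    (4,1)@(9, 3): e=[2,54,28] → X
    (5,1)@(11, 3): e=[-14,42,56] → .
    (3,2)@(7, 5): e=[46,66,-28] → .
    (4,2)@(9, 5): e=[30,54,0] → X  [on edge]
    (5,2)@(11, 5): e=[14,42,28] → X
    (6,2)@(13, 5): e=[-2,30,56] → .
    (4,3)@(9, 7): e=[58,54,-28] → .
    (5,3)@(11, 7): e=[42,42,0] → X  [on edge]
    (6,4)@(13, 9): e=[54,30,0] → X  [on edge]
    (7,5)@(15, 11): e=[66,18,0] → X  [on edge]
    (8,6)@(17, 13): e=[78,6,0] → X  [on edge]
  covered (14 px):
    . . X . . . . . .
    . . . X X . . . .
    . . . . X X . . .
    . . . . . X X X .
    . . . . . . X X X
    . . . . . . . X X
    . . . . . . . . X
    . . . . . . . . .
    . . . . . . . . .
    . . . . . . . . .
T3:
  2·area = 160
  edge (10, 2)→(10, 18): d=(0,16) inclusive
  edge (10, 18)→(0, 0): d=(-10,-18) inclusive
  edge (0, 0)→(10, 2): d=(10,2) inclusive
    (0,0)@(1, 1): e=[144,8,8] → X
    (1,0)@(3, 1): e=[112,44,4] → X
    (2,0)@(5, 1): e=[80,80,0] → X  [on edge]
    (3,0)@(7, 1): e=[48,116,-4] → .
    (0,1)@(1, 3): e=[144,-12,28] → .
    (1,1)@(3, 3): e=[112,24,24] → X
    (3,1)@(7, 3): e=[48,96,16] → X
    (4,1)@(9, 3): e=[16,132,12] → X
    (5,1)@(11, 3): e=[-16,168,8] → .
    (7,1)@(15, 3): e=[-80,240,0] → .  [on edge]
    (1,2)@(3, 5): e=[112,4,44] → X
    (5,2)@(11, 5): e=[-16,148,28] → .
    (2,4)@(5, 9): e=[80,0,80] → X  [on edge]
  covered (21 px):
    X X X . . . . . .
    . X X X X . . . .
    . X X X X . . . .
    . . X X X . . . .
    . . X X X . . . .
    . . . X X . . . .
    . . . . X . . . .
    . . . . X . . . .
    . . . . . . . . .
    . . . . . . . . .

Final: [[2,0],[3,1],[4,1],[4,2],[5,2],[5,3],[6,3],[7,3],[6,4],[7,4],[8,4],[7,5],[8,5],[8,6]]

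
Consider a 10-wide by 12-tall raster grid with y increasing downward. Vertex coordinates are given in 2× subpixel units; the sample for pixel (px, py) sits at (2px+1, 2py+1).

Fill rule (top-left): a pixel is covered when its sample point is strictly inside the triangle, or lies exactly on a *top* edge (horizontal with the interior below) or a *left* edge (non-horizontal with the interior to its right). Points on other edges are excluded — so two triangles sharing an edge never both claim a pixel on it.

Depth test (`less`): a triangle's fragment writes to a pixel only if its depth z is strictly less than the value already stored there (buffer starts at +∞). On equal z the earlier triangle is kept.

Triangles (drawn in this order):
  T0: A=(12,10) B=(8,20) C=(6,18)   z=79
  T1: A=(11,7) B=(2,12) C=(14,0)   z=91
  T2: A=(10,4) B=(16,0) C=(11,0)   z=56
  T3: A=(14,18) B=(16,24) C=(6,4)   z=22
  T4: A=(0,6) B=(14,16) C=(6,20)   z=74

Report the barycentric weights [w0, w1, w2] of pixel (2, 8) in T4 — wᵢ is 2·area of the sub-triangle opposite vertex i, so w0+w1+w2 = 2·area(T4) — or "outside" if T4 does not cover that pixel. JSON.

T0:
  2·area = 28
  edge (12, 10)→(8, 20): d=(-4,10) right/bottom  bias=-1
  edge (8, 20)→(6, 18): d=(-2,-2) top-left  bias=+0
  edge (6, 18)→(12, 10): d=(6,-8) top-left  bias=+0
    (0,6)@(1, 13): e=[98,0,-70] → .  [on edge]
    (1,7)@(3, 15): e=[70,0,-42] → .  [on edge]
    (4,7)@(9, 15): e=[10,12,6] → X
    (5,7)@(11, 15): e=[-10,16,22] → .
    (2,8)@(5, 17): e=[42,0,-14] → .  [on edge]
    (3,8)@(7, 17): e=[22,4,2] → X
    (5,8)@(11, 17): e=[-18,12,34] → .
    (3,9)@(7, 19): e=[14,0,14] → X  [on edge]
    (4,9)@(9, 19): e=[-6,4,30] → .
    (3,10)@(7, 21): e=[6,-4,26] → .
    (4,10)@(9, 21): e=[-14,0,42] → .  [on edge]
    (5,11)@(11, 23): e=[-42,0,70] → .  [on edge]
  covered (4 px):
    . . . . . . . . . .
    . . . . . . . . . .
    . . . . . . . . . .
    . . . . . . . . . .
    . . . . . . . . . .
    . . . . . . . . . .
    . . . . . . . . . .
    . . . . X . . . . .
    . . . X X . . . . .
    . . . X . . . . . .
    . . . . . . . . . .
    . . . . . . . . . .
T1:
  2·area = 48
  edge (11, 7)→(2, 12): d=(-9,5) right/bottom  bias=-1
  edge (2, 12)→(14, 0): d=(12,-12) top-left  bias=+0
  edge (14, 0)→(11, 7): d=(-3,7) right/bottom  bias=-1
    (6,0)@(13, 1): e=[44,0,4] → X  [on edge]
    (7,0)@(15, 1): e=[34,24,-10] → .
    (5,1)@(11, 3): e=[36,0,12] → X  [on edge]
    (6,1)@(13, 3): e=[26,24,-2] → .
    (4,2)@(9, 5): e=[28,0,20] → X  [on edge]
    (6,2)@(13, 5): e=[8,48,-8] → .
    (3,3)@(7, 7): e=[20,0,28] → X  [on edge]
    (5,3)@(11, 7): e=[0,48,0] → .  [on edge]
    (2,4)@(5, 9): e=[12,0,36] → X  [on edge]
    (4,4)@(9, 9): e=[-8,48,8] → .
    (1,5)@(3, 11): e=[4,0,44] → X  [on edge]
    (2,5)@(5, 11): e=[-6,24,30] → .
    (0,6)@(1, 13): e=[-4,0,52] → .  [on edge]
    (2,10)@(5, 21): e=[-96,144,0] → .  [on edge]
  covered (9 px):
    . . . . . . X . . .
    . . . . . X . . . .
    . . . . X X . . . .
    . . . X X . . . . .
    . . X X . . . . . .
    . X . . . . . . . .
    . . . . . . . . . .
    . . . . . . . . . .
    . . . . . . . . . .
    . . . . . . . . . .
    . . . . . . . . . .
    . . . . . . . . . .
T2:
  2·area = 20  (B↔C swapped to make it positive)
  edge (10, 4)→(11, 0): d=(1,-4) top-left  bias=+0
  edge (11, 0)→(16, 0): d=(5,0) top-left  bias=+0
  edge (16, 0)→(10, 4): d=(-6,4) right/bottom  bias=-1
    (5,0)@(11, 1): e=[1,5,14] → X
    (6,0)@(13, 1): e=[9,5,6] → X
    (7,0)@(15, 1): e=[17,5,-2] → .
    (5,1)@(11, 3): e=[3,15,2] → X
    (6,1)@(13, 3): e=[11,15,-6] → .
    (5,2)@(11, 5): e=[5,25,-10] → .
  covered (3 px):
    . . . . . X X . . .
    . . . . . X . . . .
    . . . . . . . . . .
    . . . . . . . . . .
    . . . . . . . . . .
    . . . . . . . . . .
    . . . . . . . . . .
    . . . . . . . . . .
    . . . . . . . . . .
    . . . . . . . . . .
    . . . . . . . . . .
    . . . . . . . . . .
T3:
  2·area = 20
  edge (14, 18)→(16, 24): d=(2,6) right/bottom  bias=-1
  edge (16, 24)→(6, 4): d=(-10,-20) top-left  bias=+0
  edge (6, 4)→(14, 18): d=(8,14) right/bottom  bias=-1
    (4,1)@(9, 3): e=[0,70,-50] → .  [on edge]
    (5,4)@(11, 9): e=[0,50,-30] → .  [on edge]
    (5,6)@(11, 13): e=[8,10,2] → X
    (6,6)@(13, 13): e=[-4,50,-26] → .
    (5,7)@(11, 15): e=[12,-10,18] → .
    (6,7)@(13, 15): e=[0,30,-10] → .  [on edge]
    (6,8)@(13, 17): e=[4,10,6] → X
    (7,8)@(15, 17): e=[-8,50,-22] → .
    (6,9)@(13, 19): e=[8,-10,22] → .
    (7,10)@(15, 21): e=[0,10,10] → .  [on edge]
  covered (2 px):
    . . . . . . . . . .
    . . . . . . . . . .
    . . . . . . . . . .
    . . . . . . . . . .
    . . . . . . . . . .
    . . . . . . . . . .
    . . . . . X . . . .
    . . . . . . . . . .
    . . . . . . X . . .
    . . . . . . . . . .
    . . . . . . . . . .
    . . . . . . . . . .
T4:
  2·area = 136
  edge (0, 6)→(14, 16): d=(14,10) right/bottom  bias=-1
  edge (14, 16)→(6, 20): d=(-8,4) right/bottom  bias=-1
  edge (6, 20)→(0, 6): d=(-6,-14) top-left  bias=+0
    (0,3)@(1, 7): e=[4,124,8] → X
    (1,3)@(3, 7): e=[-16,116,36] → .
    (0,4)@(1, 9): e=[32,108,-4] → .
    (1,4)@(3, 9): e=[12,100,24] → X
    (2,4)@(5, 9): e=[-8,92,52] → .
    (1,5)@(3, 11): e=[40,84,12] → X
    (2,5)@(5, 11): e=[20,76,40] → X
    (3,5)@(7, 11): e=[0,68,68] → .  [on edge]
    (1,6)@(3, 13): e=[68,68,0] → X  [on edge]
    (3,6)@(7, 13): e=[28,52,56] → X
    (4,6)@(9, 13): e=[8,44,84] → X
    (5,6)@(11, 13): e=[-12,36,112] → .
  covered (17 px):
    . . . . . . . . . .
    . . . . . . . . . .
    . . . . . . . . . .
    X . . . . . . . . .
    . X . . . . . . . .
    . X X . . . . . . .
    . X X X X . . . . .
    . . X X X X . . . .
    . . X X X X . . . .
    . . . X . . . . . .
    . . . . . . . . . .
    . . . . . . . . . .

Answer: [28,4,104]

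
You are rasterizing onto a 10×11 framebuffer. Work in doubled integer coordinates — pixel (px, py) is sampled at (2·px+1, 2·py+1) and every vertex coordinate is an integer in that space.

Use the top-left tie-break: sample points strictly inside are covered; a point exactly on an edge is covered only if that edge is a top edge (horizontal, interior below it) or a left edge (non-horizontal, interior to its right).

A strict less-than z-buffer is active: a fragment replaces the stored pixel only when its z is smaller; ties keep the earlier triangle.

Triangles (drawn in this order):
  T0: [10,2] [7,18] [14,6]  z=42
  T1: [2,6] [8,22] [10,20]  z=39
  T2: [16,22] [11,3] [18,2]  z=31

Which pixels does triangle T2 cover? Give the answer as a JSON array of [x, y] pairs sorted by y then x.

T0:
  2·area = 76  (B↔C swapped to make it positive)
  edge (10, 2)→(14, 6): d=(4,4) right/bottom  bias=-1
  edge (14, 6)→(7, 18): d=(-7,12) right/bottom  bias=-1
  edge (7, 18)→(10, 2): d=(3,-16) top-left  bias=+0
    (4,0)@(9, 1): e=[0,95,-19] → ·  [on edge]
    (5,1)@(11, 3): e=[0,57,19] → ·  [on edge]
    (5,2)@(11, 5): e=[8,43,25] → #
    (6,2)@(13, 5): e=[0,19,57] → ·  [on edge]
    (5,3)@(11, 7): e=[16,29,31] → #
    (6,3)@(13, 7): e=[8,5,63] → #
    (7,3)@(15, 7): e=[0,-19,95] → ·  [on edge]
    (4,4)@(9, 9): e=[32,39,5] → #
    (6,4)@(13, 9): e=[16,-9,69] → ·
    (8,4)@(17, 9): e=[0,-57,133] → ·  [on edge]
    (4,5)@(9, 11): e=[40,25,11] → #
    (6,5)@(13, 11): e=[24,-23,75] → ·
    (9,5)@(19, 11): e=[0,-95,171] → ·  [on edge]
  covered (8 px):
    · · · · · · · · · ·
    · · · · · · · · · ·
    · · · · · # · · · ·
    · · · · · # # · · ·
    · · · · # # · · · ·
    · · · · # # · · · ·
    · · · · # · · · · ·
    · · · · · · · · · ·
    · · · · · · · · · ·
    · · · · · · · · · ·
    · · · · · · · · · ·
T1:
  2·area = 44  (B↔C swapped to make it positive)
  edge (2, 6)→(10, 20): d=(8,14) right/bottom  bias=-1
  edge (10, 20)→(8, 22): d=(-2,2) right/bottom  bias=-1
  edge (8, 22)→(2, 6): d=(-6,-16) top-left  bias=+0
    (9,5)@(19, 11): e=[-198,0,242] → ·  [on edge]
    (2,6)@(5, 13): e=[14,24,6] → #
    (3,6)@(7, 13): e=[-14,20,38] → ·
    (8,6)@(17, 13): e=[-154,0,198] → ·  [on edge]
    (2,7)@(5, 15): e=[30,20,-6] → ·
    (3,7)@(7, 15): e=[2,16,26] → #
    (4,7)@(9, 15): e=[-26,12,58] → ·
    (7,7)@(15, 15): e=[-110,0,154] → ·  [on edge]
    (3,8)@(7, 17): e=[18,12,14] → #
    (4,8)@(9, 17): e=[-10,8,46] → ·
    (6,8)@(13, 17): e=[-66,0,110] → ·  [on edge]
    (3,9)@(7, 19): e=[34,8,2] → #
    (5,9)@(11, 19): e=[-22,0,66] → ·  [on edge]
    (4,10)@(9, 21): e=[22,0,22] → ·  [on edge]
  covered (5 px):
    · · · · · · · · · ·
    · · · · · · · · · ·
    · · · · · · · · · ·
    · · · · · · · · · ·
    · · · · · · · · · ·
    · · · · · · · · · ·
    · · # · · · · · · ·
    · · · # · · · · · ·
    · · · # · · · · · ·
    · · · # # · · · · ·
    · · · · · · · · · ·
T2:
  2·area = 138
  edge (16, 22)→(11, 3): d=(-5,-19) top-left  bias=+0
  edge (11, 3)→(18, 2): d=(7,-1) top-left  bias=+0
  edge (18, 2)→(16, 22): d=(-2,20) right/bottom  bias=-1
    (5,1)@(11, 3): e=[0,0,138] → #  [on edge]
    (6,1)@(13, 3): e=[38,2,98] → #
    (7,1)@(15, 3): e=[76,4,58] → #
    (8,1)@(17, 3): e=[114,6,18] → #
    (9,1)@(19, 3): e=[152,8,-22] → ·
    (5,2)@(11, 5): e=[-10,14,134] → ·
    (6,2)@(13, 5): e=[28,16,94] → #
    (9,2)@(19, 5): e=[142,22,-26] → ·
    (6,3)@(13, 7): e=[18,30,90] → #
    (9,3)@(19, 7): e=[132,36,-30] → ·
    (6,4)@(13, 9): e=[8,44,86] → #
    (9,4)@(19, 9): e=[122,50,-34] → ·
  covered (18 px):
    · · · · · · · · · ·
    · · · · · # # # # ·
    · · · · · · # # # ·
    · · · · · · # # # ·
    · · · · · · # # # ·
    · · · · · · · # # ·
    · · · · · · · # · ·
    · · · · · · · # · ·
    · · · · · · · # · ·
    · · · · · · · · · ·
    · · · · · · · · · ·

Result: [[5,1],[6,1],[7,1],[8,1],[6,2],[7,2],[8,2],[6,3],[7,3],[8,3],[6,4],[7,4],[8,4],[7,5],[8,5],[7,6],[7,7],[7,8]]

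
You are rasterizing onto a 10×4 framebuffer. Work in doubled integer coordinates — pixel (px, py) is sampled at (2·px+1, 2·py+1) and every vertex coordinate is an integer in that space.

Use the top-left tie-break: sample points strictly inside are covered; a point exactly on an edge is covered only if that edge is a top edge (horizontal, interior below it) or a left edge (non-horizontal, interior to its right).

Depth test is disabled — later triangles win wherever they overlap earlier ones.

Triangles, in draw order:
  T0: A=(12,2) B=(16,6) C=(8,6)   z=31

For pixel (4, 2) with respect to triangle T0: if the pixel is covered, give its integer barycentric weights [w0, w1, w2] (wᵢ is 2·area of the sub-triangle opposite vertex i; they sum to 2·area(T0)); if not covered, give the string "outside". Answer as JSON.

T0:
  2·area = 32
  edge (12, 2)→(16, 6): d=(4,4) right/bottom  bias=-1
  edge (16, 6)→(8, 6): d=(-8,0) right/bottom  bias=-1
  edge (8, 6)→(12, 2): d=(4,-4) top-left  bias=+0
    (5,0)@(11, 1): e=[0,40,-8] → .  [on edge]
    (6,0)@(13, 1): e=[-8,40,0] → .  [on edge]
    (5,1)@(11, 3): e=[8,24,0] → X  [on edge]
    (6,1)@(13, 3): e=[0,24,8] → .  [on edge]
    (4,2)@(9, 5): e=[24,8,0] → X  [on edge]
    (6,2)@(13, 5): e=[8,8,16] → X
    (7,2)@(15, 5): e=[0,8,24] → .  [on edge]
    (3,3)@(7, 7): e=[40,-8,0] → .  [on edge]
    (4,3)@(9, 7): e=[32,-8,8] → .
    (5,3)@(11, 7): e=[24,-8,16] → .
    (6,3)@(13, 7): e=[16,-8,24] → .
    (8,3)@(17, 7): e=[0,-8,40] → .  [on edge]
  covered (4 px):
    . . . . . . . . . .
    . . . . . X . . . .
    . . . . X X X . . .
    . . . . . . . . . .

Final: [8,0,24]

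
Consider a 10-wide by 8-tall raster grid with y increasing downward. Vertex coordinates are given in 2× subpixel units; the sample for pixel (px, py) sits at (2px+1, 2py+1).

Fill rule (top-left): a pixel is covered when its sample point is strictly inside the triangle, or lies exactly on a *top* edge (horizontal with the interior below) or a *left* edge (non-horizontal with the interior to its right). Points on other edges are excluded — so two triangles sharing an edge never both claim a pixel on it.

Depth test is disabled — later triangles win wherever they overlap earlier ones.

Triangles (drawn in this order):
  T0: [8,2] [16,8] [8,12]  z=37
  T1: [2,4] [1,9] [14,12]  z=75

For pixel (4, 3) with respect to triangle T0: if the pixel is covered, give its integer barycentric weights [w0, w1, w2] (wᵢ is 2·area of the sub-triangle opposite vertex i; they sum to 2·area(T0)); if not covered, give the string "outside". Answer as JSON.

T0:
  2·area = 80
  edge (8, 2)→(16, 8): d=(8,6) right/bottom  bias=-1
  edge (16, 8)→(8, 12): d=(-8,4) right/bottom  bias=-1
  edge (8, 12)→(8, 2): d=(0,-10) top-left  bias=+0
    (4,1)@(9, 3): e=[2,68,10] → █
    (5,1)@(11, 3): e=[-10,60,30] → ·
    (4,2)@(9, 5): e=[18,52,10] → █
    (5,2)@(11, 5): e=[6,44,30] → █
    (6,2)@(13, 5): e=[-6,36,50] → ·
    (4,3)@(9, 7): e=[34,36,10] → █
    (6,3)@(13, 7): e=[10,20,50] → █
    (7,3)@(15, 7): e=[-2,12,70] → ·
    (4,4)@(9, 9): e=[50,20,10] → █
    (7,4)@(15, 9): e=[14,-4,70] → ·
    (4,5)@(9, 11): e=[66,4,10] → █
    (5,5)@(11, 11): e=[54,-4,30] → ·
  covered (10 px):
    · · · · · · · · · ·
    · · · · █ · · · · ·
    · · · · █ █ · · · ·
    · · · · █ █ █ · · ·
    · · · · █ █ █ · · ·
    · · · · █ · · · · ·
    · · · · · · · · · ·
    · · · · · · · · · ·
T1:
  2·area = 68  (B↔C swapped to make it positive)
  edge (2, 4)→(14, 12): d=(12,8) right/bottom  bias=-1
  edge (14, 12)→(1, 9): d=(-13,-3) top-left  bias=+0
  edge (1, 9)→(2, 4): d=(1,-5) top-left  bias=+0
    (1,2)@(3, 5): e=[4,58,6] → █
    (2,2)@(5, 5): e=[-12,64,16] → ·
    (1,3)@(3, 7): e=[28,32,8] → █
    (2,3)@(5, 7): e=[12,38,18] → █
    (3,3)@(7, 7): e=[-4,44,28] → ·
    (0,4)@(1, 9): e=[68,0,0] → █  [on edge]
    (3,4)@(7, 9): e=[20,18,30] → █
    (4,4)@(9, 9): e=[4,24,40] → █
    (5,4)@(11, 9): e=[-12,30,50] → ·
    (0,5)@(1, 11): e=[92,-26,2] → ·
    (1,5)@(3, 11): e=[76,-20,12] → ·
    (2,5)@(5, 11): e=[60,-14,22] → ·
  covered (9 px):
    · · · · · · · · · ·
    · · · · · · · · · ·
    · █ · · · · · · · ·
    · █ █ · · · · · · ·
    █ █ █ █ █ · · · · ·
    · · · · · █ · · · ·
    · · · · · · · · · ·
    · · · · · · · · · ·

Final: [36,10,34]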